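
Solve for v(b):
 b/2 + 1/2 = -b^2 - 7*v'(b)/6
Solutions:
 v(b) = C1 - 2*b^3/7 - 3*b^2/14 - 3*b/7


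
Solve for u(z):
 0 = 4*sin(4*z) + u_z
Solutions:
 u(z) = C1 + cos(4*z)


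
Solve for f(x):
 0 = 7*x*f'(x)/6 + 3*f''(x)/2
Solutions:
 f(x) = C1 + C2*erf(sqrt(14)*x/6)


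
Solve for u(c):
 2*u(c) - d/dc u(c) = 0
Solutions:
 u(c) = C1*exp(2*c)


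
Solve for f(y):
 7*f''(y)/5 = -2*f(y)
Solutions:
 f(y) = C1*sin(sqrt(70)*y/7) + C2*cos(sqrt(70)*y/7)


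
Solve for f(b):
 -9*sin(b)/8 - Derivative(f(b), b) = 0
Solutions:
 f(b) = C1 + 9*cos(b)/8


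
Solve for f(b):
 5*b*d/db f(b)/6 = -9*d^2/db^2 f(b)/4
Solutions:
 f(b) = C1 + C2*erf(sqrt(15)*b/9)


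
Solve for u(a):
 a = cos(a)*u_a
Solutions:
 u(a) = C1 + Integral(a/cos(a), a)


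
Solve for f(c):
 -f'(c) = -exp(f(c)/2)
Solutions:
 f(c) = 2*log(-1/(C1 + c)) + 2*log(2)


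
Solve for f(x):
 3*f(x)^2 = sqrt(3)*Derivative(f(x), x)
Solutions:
 f(x) = -1/(C1 + sqrt(3)*x)


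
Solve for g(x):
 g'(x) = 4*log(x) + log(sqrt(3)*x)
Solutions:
 g(x) = C1 + 5*x*log(x) - 5*x + x*log(3)/2


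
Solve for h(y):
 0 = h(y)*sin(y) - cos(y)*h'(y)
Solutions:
 h(y) = C1/cos(y)


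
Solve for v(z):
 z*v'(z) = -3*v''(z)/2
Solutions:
 v(z) = C1 + C2*erf(sqrt(3)*z/3)


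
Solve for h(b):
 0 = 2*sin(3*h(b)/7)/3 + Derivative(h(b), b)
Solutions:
 2*b/3 + 7*log(cos(3*h(b)/7) - 1)/6 - 7*log(cos(3*h(b)/7) + 1)/6 = C1


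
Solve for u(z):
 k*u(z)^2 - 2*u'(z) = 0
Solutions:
 u(z) = -2/(C1 + k*z)


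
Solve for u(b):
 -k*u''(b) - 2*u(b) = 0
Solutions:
 u(b) = C1*exp(-sqrt(2)*b*sqrt(-1/k)) + C2*exp(sqrt(2)*b*sqrt(-1/k))


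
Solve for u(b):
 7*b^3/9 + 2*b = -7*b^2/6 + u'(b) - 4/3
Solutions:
 u(b) = C1 + 7*b^4/36 + 7*b^3/18 + b^2 + 4*b/3


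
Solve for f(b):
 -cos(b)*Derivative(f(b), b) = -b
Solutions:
 f(b) = C1 + Integral(b/cos(b), b)


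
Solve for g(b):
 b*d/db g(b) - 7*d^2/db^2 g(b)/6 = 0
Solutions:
 g(b) = C1 + C2*erfi(sqrt(21)*b/7)


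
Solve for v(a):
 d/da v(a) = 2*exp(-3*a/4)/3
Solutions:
 v(a) = C1 - 8*exp(-3*a/4)/9


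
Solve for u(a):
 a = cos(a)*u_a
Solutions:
 u(a) = C1 + Integral(a/cos(a), a)


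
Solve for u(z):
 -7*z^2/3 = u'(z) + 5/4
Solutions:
 u(z) = C1 - 7*z^3/9 - 5*z/4


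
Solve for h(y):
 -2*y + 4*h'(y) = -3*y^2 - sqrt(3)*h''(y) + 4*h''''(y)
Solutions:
 h(y) = C1 + C2*exp(-y*(3^(5/6)/(sqrt(144 - sqrt(3)) + 12)^(1/3) + 3^(2/3)*(sqrt(144 - sqrt(3)) + 12)^(1/3))/12)*sin(y*(-3^(1/6)*(sqrt(144 - sqrt(3)) + 12)^(1/3) + 3^(1/3)/(sqrt(144 - sqrt(3)) + 12)^(1/3))/4) + C3*exp(-y*(3^(5/6)/(sqrt(144 - sqrt(3)) + 12)^(1/3) + 3^(2/3)*(sqrt(144 - sqrt(3)) + 12)^(1/3))/12)*cos(y*(-3^(1/6)*(sqrt(144 - sqrt(3)) + 12)^(1/3) + 3^(1/3)/(sqrt(144 - sqrt(3)) + 12)^(1/3))/4) + C4*exp(y*(3^(5/6)/(sqrt(144 - sqrt(3)) + 12)^(1/3) + 3^(2/3)*(sqrt(144 - sqrt(3)) + 12)^(1/3))/6) - y^3/4 + y^2/4 + 3*sqrt(3)*y^2/16 - 9*y/32 - sqrt(3)*y/8


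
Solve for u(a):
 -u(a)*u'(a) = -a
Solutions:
 u(a) = -sqrt(C1 + a^2)
 u(a) = sqrt(C1 + a^2)


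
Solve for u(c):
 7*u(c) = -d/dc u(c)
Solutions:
 u(c) = C1*exp(-7*c)


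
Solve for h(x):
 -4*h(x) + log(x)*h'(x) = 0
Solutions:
 h(x) = C1*exp(4*li(x))


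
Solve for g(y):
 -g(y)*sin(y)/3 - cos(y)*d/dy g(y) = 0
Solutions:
 g(y) = C1*cos(y)^(1/3)


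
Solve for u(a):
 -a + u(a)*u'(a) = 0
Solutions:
 u(a) = -sqrt(C1 + a^2)
 u(a) = sqrt(C1 + a^2)


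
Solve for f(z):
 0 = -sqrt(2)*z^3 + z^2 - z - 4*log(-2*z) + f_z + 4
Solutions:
 f(z) = C1 + sqrt(2)*z^4/4 - z^3/3 + z^2/2 + 4*z*log(-z) + 4*z*(-2 + log(2))


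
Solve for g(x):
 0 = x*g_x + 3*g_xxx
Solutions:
 g(x) = C1 + Integral(C2*airyai(-3^(2/3)*x/3) + C3*airybi(-3^(2/3)*x/3), x)


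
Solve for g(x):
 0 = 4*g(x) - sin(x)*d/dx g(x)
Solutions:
 g(x) = C1*(cos(x)^2 - 2*cos(x) + 1)/(cos(x)^2 + 2*cos(x) + 1)


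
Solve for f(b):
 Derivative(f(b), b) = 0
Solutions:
 f(b) = C1


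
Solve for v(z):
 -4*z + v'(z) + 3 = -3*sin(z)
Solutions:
 v(z) = C1 + 2*z^2 - 3*z + 3*cos(z)


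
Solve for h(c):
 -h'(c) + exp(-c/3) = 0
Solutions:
 h(c) = C1 - 3*exp(-c/3)


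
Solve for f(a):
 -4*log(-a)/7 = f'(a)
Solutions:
 f(a) = C1 - 4*a*log(-a)/7 + 4*a/7


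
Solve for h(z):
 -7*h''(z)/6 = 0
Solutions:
 h(z) = C1 + C2*z


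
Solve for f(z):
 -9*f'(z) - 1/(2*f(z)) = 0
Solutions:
 f(z) = -sqrt(C1 - z)/3
 f(z) = sqrt(C1 - z)/3


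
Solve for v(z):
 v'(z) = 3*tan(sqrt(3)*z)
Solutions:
 v(z) = C1 - sqrt(3)*log(cos(sqrt(3)*z))


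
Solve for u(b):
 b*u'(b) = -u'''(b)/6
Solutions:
 u(b) = C1 + Integral(C2*airyai(-6^(1/3)*b) + C3*airybi(-6^(1/3)*b), b)


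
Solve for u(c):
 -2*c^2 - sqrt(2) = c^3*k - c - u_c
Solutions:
 u(c) = C1 + c^4*k/4 + 2*c^3/3 - c^2/2 + sqrt(2)*c


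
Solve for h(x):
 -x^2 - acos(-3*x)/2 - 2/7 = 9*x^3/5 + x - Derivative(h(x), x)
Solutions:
 h(x) = C1 + 9*x^4/20 + x^3/3 + x^2/2 + x*acos(-3*x)/2 + 2*x/7 + sqrt(1 - 9*x^2)/6


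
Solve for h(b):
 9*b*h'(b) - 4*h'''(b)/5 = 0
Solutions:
 h(b) = C1 + Integral(C2*airyai(90^(1/3)*b/2) + C3*airybi(90^(1/3)*b/2), b)


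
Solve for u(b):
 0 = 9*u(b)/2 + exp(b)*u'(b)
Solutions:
 u(b) = C1*exp(9*exp(-b)/2)


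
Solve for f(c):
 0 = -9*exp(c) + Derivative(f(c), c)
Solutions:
 f(c) = C1 + 9*exp(c)


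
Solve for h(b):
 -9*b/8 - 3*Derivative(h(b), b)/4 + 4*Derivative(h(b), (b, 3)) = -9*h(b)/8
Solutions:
 h(b) = C3*exp(-3*b/4) + b + (C1*sin(sqrt(15)*b/8) + C2*cos(sqrt(15)*b/8))*exp(3*b/8) + 2/3


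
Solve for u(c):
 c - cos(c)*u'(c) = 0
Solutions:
 u(c) = C1 + Integral(c/cos(c), c)


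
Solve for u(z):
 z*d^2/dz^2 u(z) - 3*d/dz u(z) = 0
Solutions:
 u(z) = C1 + C2*z^4


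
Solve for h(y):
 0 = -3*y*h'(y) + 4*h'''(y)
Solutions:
 h(y) = C1 + Integral(C2*airyai(6^(1/3)*y/2) + C3*airybi(6^(1/3)*y/2), y)


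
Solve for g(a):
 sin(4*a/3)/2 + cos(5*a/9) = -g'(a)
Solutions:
 g(a) = C1 - 9*sin(5*a/9)/5 + 3*cos(4*a/3)/8


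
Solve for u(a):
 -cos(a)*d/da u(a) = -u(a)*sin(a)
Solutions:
 u(a) = C1/cos(a)


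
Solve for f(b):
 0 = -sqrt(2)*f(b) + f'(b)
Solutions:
 f(b) = C1*exp(sqrt(2)*b)


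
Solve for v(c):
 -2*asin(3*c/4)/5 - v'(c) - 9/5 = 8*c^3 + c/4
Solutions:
 v(c) = C1 - 2*c^4 - c^2/8 - 2*c*asin(3*c/4)/5 - 9*c/5 - 2*sqrt(16 - 9*c^2)/15


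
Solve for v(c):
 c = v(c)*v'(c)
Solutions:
 v(c) = -sqrt(C1 + c^2)
 v(c) = sqrt(C1 + c^2)


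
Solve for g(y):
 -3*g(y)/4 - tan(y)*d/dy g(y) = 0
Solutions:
 g(y) = C1/sin(y)^(3/4)


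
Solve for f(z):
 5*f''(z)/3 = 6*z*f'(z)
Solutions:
 f(z) = C1 + C2*erfi(3*sqrt(5)*z/5)


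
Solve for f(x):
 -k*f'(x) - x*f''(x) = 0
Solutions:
 f(x) = C1 + x^(1 - re(k))*(C2*sin(log(x)*Abs(im(k))) + C3*cos(log(x)*im(k)))


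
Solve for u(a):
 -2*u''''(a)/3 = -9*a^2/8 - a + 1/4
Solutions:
 u(a) = C1 + C2*a + C3*a^2 + C4*a^3 + 3*a^6/640 + a^5/80 - a^4/64


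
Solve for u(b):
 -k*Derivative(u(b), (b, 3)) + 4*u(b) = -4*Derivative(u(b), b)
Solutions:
 u(b) = C1*exp(b*(6^(1/3)*(sqrt(3)*sqrt((27 - 16/k)/k^2) - 9/k)^(1/3)/6 - 2^(1/3)*3^(5/6)*I*(sqrt(3)*sqrt((27 - 16/k)/k^2) - 9/k)^(1/3)/6 - 8/(k*(-6^(1/3) + 2^(1/3)*3^(5/6)*I)*(sqrt(3)*sqrt((27 - 16/k)/k^2) - 9/k)^(1/3)))) + C2*exp(b*(6^(1/3)*(sqrt(3)*sqrt((27 - 16/k)/k^2) - 9/k)^(1/3)/6 + 2^(1/3)*3^(5/6)*I*(sqrt(3)*sqrt((27 - 16/k)/k^2) - 9/k)^(1/3)/6 + 8/(k*(6^(1/3) + 2^(1/3)*3^(5/6)*I)*(sqrt(3)*sqrt((27 - 16/k)/k^2) - 9/k)^(1/3)))) + C3*exp(-6^(1/3)*b*((sqrt(3)*sqrt((27 - 16/k)/k^2) - 9/k)^(1/3) + 2*6^(1/3)/(k*(sqrt(3)*sqrt((27 - 16/k)/k^2) - 9/k)^(1/3)))/3)


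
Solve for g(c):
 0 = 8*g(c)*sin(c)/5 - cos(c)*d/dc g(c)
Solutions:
 g(c) = C1/cos(c)^(8/5)


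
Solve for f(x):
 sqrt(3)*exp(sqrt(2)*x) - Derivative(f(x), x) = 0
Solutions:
 f(x) = C1 + sqrt(6)*exp(sqrt(2)*x)/2


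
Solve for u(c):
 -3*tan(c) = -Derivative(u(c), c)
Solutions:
 u(c) = C1 - 3*log(cos(c))


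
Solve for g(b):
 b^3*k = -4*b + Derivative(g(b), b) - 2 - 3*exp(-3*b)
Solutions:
 g(b) = C1 + b^4*k/4 + 2*b^2 + 2*b - exp(-3*b)


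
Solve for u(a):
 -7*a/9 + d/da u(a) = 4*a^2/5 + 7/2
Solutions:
 u(a) = C1 + 4*a^3/15 + 7*a^2/18 + 7*a/2


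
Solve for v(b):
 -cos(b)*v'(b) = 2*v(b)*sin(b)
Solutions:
 v(b) = C1*cos(b)^2


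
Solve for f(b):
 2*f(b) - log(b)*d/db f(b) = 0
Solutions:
 f(b) = C1*exp(2*li(b))


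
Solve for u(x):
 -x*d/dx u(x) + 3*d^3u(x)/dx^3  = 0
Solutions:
 u(x) = C1 + Integral(C2*airyai(3^(2/3)*x/3) + C3*airybi(3^(2/3)*x/3), x)


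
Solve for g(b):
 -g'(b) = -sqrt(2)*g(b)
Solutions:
 g(b) = C1*exp(sqrt(2)*b)


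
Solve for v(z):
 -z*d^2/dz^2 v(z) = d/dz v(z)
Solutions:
 v(z) = C1 + C2*log(z)


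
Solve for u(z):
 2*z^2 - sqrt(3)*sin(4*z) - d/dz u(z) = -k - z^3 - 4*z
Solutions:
 u(z) = C1 + k*z + z^4/4 + 2*z^3/3 + 2*z^2 + sqrt(3)*cos(4*z)/4


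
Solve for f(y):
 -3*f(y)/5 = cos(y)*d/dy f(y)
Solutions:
 f(y) = C1*(sin(y) - 1)^(3/10)/(sin(y) + 1)^(3/10)


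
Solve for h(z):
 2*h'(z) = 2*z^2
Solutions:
 h(z) = C1 + z^3/3


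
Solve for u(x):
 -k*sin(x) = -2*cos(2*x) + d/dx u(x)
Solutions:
 u(x) = C1 + k*cos(x) + sin(2*x)


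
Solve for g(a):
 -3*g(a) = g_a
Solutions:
 g(a) = C1*exp(-3*a)


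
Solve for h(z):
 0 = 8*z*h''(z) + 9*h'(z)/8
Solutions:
 h(z) = C1 + C2*z^(55/64)


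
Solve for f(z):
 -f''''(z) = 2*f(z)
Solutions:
 f(z) = (C1*sin(2^(3/4)*z/2) + C2*cos(2^(3/4)*z/2))*exp(-2^(3/4)*z/2) + (C3*sin(2^(3/4)*z/2) + C4*cos(2^(3/4)*z/2))*exp(2^(3/4)*z/2)


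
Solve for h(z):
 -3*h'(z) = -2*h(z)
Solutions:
 h(z) = C1*exp(2*z/3)


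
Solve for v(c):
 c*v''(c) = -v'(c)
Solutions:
 v(c) = C1 + C2*log(c)


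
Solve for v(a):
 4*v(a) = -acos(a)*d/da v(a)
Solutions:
 v(a) = C1*exp(-4*Integral(1/acos(a), a))


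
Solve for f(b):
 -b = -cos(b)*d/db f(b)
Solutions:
 f(b) = C1 + Integral(b/cos(b), b)


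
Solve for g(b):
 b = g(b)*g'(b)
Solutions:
 g(b) = -sqrt(C1 + b^2)
 g(b) = sqrt(C1 + b^2)


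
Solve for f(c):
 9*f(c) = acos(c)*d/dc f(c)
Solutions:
 f(c) = C1*exp(9*Integral(1/acos(c), c))


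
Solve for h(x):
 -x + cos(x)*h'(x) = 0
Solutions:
 h(x) = C1 + Integral(x/cos(x), x)


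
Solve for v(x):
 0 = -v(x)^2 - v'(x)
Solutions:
 v(x) = 1/(C1 + x)


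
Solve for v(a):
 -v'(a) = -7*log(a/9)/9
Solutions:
 v(a) = C1 + 7*a*log(a)/9 - 14*a*log(3)/9 - 7*a/9


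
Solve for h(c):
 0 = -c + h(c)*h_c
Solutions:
 h(c) = -sqrt(C1 + c^2)
 h(c) = sqrt(C1 + c^2)


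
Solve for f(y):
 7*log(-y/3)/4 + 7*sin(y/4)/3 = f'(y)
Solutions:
 f(y) = C1 + 7*y*log(-y)/4 - 7*y*log(3)/4 - 7*y/4 - 28*cos(y/4)/3


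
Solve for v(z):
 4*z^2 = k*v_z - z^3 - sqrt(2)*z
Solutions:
 v(z) = C1 + z^4/(4*k) + 4*z^3/(3*k) + sqrt(2)*z^2/(2*k)


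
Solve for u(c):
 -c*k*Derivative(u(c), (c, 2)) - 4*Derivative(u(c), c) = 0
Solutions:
 u(c) = C1 + c^(((re(k) - 4)*re(k) + im(k)^2)/(re(k)^2 + im(k)^2))*(C2*sin(4*log(c)*Abs(im(k))/(re(k)^2 + im(k)^2)) + C3*cos(4*log(c)*im(k)/(re(k)^2 + im(k)^2)))


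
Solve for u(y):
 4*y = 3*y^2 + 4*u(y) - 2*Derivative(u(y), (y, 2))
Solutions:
 u(y) = C1*exp(-sqrt(2)*y) + C2*exp(sqrt(2)*y) - 3*y^2/4 + y - 3/4


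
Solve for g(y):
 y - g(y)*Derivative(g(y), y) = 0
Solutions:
 g(y) = -sqrt(C1 + y^2)
 g(y) = sqrt(C1 + y^2)


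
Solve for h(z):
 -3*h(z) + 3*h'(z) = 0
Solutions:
 h(z) = C1*exp(z)


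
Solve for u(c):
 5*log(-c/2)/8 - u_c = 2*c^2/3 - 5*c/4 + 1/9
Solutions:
 u(c) = C1 - 2*c^3/9 + 5*c^2/8 + 5*c*log(-c)/8 + c*(-53 - 45*log(2))/72


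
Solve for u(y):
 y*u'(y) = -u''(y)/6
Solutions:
 u(y) = C1 + C2*erf(sqrt(3)*y)


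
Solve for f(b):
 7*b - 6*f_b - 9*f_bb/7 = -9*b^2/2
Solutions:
 f(b) = C1 + C2*exp(-14*b/3) + b^3/4 + 71*b^2/168 - 71*b/392


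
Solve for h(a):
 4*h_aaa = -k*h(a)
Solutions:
 h(a) = C1*exp(2^(1/3)*a*(-k)^(1/3)/2) + C2*exp(2^(1/3)*a*(-k)^(1/3)*(-1 + sqrt(3)*I)/4) + C3*exp(-2^(1/3)*a*(-k)^(1/3)*(1 + sqrt(3)*I)/4)


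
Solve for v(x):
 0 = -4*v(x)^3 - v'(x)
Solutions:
 v(x) = -sqrt(2)*sqrt(-1/(C1 - 4*x))/2
 v(x) = sqrt(2)*sqrt(-1/(C1 - 4*x))/2


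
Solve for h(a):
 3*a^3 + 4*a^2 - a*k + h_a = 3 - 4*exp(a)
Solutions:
 h(a) = C1 - 3*a^4/4 - 4*a^3/3 + a^2*k/2 + 3*a - 4*exp(a)


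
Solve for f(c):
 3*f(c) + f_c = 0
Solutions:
 f(c) = C1*exp(-3*c)


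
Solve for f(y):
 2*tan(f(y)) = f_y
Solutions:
 f(y) = pi - asin(C1*exp(2*y))
 f(y) = asin(C1*exp(2*y))


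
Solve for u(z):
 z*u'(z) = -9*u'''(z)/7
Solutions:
 u(z) = C1 + Integral(C2*airyai(-21^(1/3)*z/3) + C3*airybi(-21^(1/3)*z/3), z)


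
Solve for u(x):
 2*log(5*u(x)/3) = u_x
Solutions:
 Integral(1/(-log(_y) - log(5) + log(3)), (_y, u(x)))/2 = C1 - x


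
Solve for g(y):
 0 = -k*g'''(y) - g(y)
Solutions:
 g(y) = C1*exp(y*(-1/k)^(1/3)) + C2*exp(y*(-1/k)^(1/3)*(-1 + sqrt(3)*I)/2) + C3*exp(-y*(-1/k)^(1/3)*(1 + sqrt(3)*I)/2)


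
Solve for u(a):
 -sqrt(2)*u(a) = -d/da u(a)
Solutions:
 u(a) = C1*exp(sqrt(2)*a)


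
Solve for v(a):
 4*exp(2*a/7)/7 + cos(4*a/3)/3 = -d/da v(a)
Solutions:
 v(a) = C1 - 2*exp(2*a/7) - sin(4*a/3)/4


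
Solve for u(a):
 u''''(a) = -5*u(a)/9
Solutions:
 u(a) = (C1*sin(5^(1/4)*sqrt(6)*a/6) + C2*cos(5^(1/4)*sqrt(6)*a/6))*exp(-5^(1/4)*sqrt(6)*a/6) + (C3*sin(5^(1/4)*sqrt(6)*a/6) + C4*cos(5^(1/4)*sqrt(6)*a/6))*exp(5^(1/4)*sqrt(6)*a/6)


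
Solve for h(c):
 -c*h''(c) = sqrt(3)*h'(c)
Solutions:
 h(c) = C1 + C2*c^(1 - sqrt(3))


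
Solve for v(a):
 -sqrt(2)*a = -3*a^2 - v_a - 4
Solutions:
 v(a) = C1 - a^3 + sqrt(2)*a^2/2 - 4*a


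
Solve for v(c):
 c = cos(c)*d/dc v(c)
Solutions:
 v(c) = C1 + Integral(c/cos(c), c)


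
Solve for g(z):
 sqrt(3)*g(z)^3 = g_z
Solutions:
 g(z) = -sqrt(2)*sqrt(-1/(C1 + sqrt(3)*z))/2
 g(z) = sqrt(2)*sqrt(-1/(C1 + sqrt(3)*z))/2


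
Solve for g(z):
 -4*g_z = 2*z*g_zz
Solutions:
 g(z) = C1 + C2/z


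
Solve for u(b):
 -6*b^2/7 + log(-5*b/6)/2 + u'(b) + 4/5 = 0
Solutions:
 u(b) = C1 + 2*b^3/7 - b*log(-b)/2 + b*(-5*log(5) - 3 + 5*log(6))/10


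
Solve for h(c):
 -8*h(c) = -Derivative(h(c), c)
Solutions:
 h(c) = C1*exp(8*c)


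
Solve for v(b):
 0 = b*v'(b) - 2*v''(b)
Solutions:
 v(b) = C1 + C2*erfi(b/2)


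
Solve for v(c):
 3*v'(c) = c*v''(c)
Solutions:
 v(c) = C1 + C2*c^4


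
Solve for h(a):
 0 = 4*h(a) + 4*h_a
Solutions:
 h(a) = C1*exp(-a)


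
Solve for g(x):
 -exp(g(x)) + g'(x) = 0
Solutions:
 g(x) = log(-1/(C1 + x))


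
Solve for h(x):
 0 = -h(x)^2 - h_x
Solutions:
 h(x) = 1/(C1 + x)


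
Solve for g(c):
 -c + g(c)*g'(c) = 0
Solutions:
 g(c) = -sqrt(C1 + c^2)
 g(c) = sqrt(C1 + c^2)


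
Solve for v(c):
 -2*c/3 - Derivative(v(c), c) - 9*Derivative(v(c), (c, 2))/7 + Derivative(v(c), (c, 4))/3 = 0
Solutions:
 v(c) = C1 + C2*exp(-c*(6*3^(2/3)*98^(1/3)/(sqrt(133) + 49)^(1/3) + 84^(1/3)*(sqrt(133) + 49)^(1/3))/28)*sin(3^(1/6)*c*(-28^(1/3)*3^(2/3)*(sqrt(133) + 49)^(1/3) + 18*98^(1/3)/(sqrt(133) + 49)^(1/3))/28) + C3*exp(-c*(6*3^(2/3)*98^(1/3)/(sqrt(133) + 49)^(1/3) + 84^(1/3)*(sqrt(133) + 49)^(1/3))/28)*cos(3^(1/6)*c*(-28^(1/3)*3^(2/3)*(sqrt(133) + 49)^(1/3) + 18*98^(1/3)/(sqrt(133) + 49)^(1/3))/28) + C4*exp(c*(6*3^(2/3)*98^(1/3)/(sqrt(133) + 49)^(1/3) + 84^(1/3)*(sqrt(133) + 49)^(1/3))/14) - c^2/3 + 6*c/7


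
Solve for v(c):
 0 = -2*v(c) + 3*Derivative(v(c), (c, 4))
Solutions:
 v(c) = C1*exp(-2^(1/4)*3^(3/4)*c/3) + C2*exp(2^(1/4)*3^(3/4)*c/3) + C3*sin(2^(1/4)*3^(3/4)*c/3) + C4*cos(2^(1/4)*3^(3/4)*c/3)


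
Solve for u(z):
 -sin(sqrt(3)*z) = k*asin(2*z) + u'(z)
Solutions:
 u(z) = C1 - k*(z*asin(2*z) + sqrt(1 - 4*z^2)/2) + sqrt(3)*cos(sqrt(3)*z)/3


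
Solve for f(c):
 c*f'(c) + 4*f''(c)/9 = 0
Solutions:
 f(c) = C1 + C2*erf(3*sqrt(2)*c/4)


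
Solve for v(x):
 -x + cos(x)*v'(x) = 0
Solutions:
 v(x) = C1 + Integral(x/cos(x), x)


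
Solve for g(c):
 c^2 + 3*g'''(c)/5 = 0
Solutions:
 g(c) = C1 + C2*c + C3*c^2 - c^5/36


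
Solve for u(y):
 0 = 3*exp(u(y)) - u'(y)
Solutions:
 u(y) = log(-1/(C1 + 3*y))


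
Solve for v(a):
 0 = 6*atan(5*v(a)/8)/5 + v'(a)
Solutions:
 Integral(1/atan(5*_y/8), (_y, v(a))) = C1 - 6*a/5


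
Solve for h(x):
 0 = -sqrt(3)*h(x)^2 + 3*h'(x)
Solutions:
 h(x) = -3/(C1 + sqrt(3)*x)


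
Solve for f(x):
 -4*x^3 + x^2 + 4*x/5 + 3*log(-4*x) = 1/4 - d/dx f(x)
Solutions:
 f(x) = C1 + x^4 - x^3/3 - 2*x^2/5 - 3*x*log(-x) + x*(13/4 - 6*log(2))


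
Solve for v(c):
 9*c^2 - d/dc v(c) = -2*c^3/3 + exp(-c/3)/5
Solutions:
 v(c) = C1 + c^4/6 + 3*c^3 + 3*exp(-c/3)/5


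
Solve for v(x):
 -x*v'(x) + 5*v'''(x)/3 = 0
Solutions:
 v(x) = C1 + Integral(C2*airyai(3^(1/3)*5^(2/3)*x/5) + C3*airybi(3^(1/3)*5^(2/3)*x/5), x)


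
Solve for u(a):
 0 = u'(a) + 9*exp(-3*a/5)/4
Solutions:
 u(a) = C1 + 15*exp(-3*a/5)/4


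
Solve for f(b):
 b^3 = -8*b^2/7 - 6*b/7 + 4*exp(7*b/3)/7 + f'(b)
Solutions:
 f(b) = C1 + b^4/4 + 8*b^3/21 + 3*b^2/7 - 12*exp(7*b/3)/49


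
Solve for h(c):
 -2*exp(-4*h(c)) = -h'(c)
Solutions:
 h(c) = log(-I*(C1 + 8*c)^(1/4))
 h(c) = log(I*(C1 + 8*c)^(1/4))
 h(c) = log(-(C1 + 8*c)^(1/4))
 h(c) = log(C1 + 8*c)/4


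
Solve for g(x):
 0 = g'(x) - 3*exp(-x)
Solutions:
 g(x) = C1 - 3*exp(-x)


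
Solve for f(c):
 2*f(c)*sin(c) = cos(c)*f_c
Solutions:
 f(c) = C1/cos(c)^2


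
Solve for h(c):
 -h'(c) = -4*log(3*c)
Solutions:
 h(c) = C1 + 4*c*log(c) - 4*c + c*log(81)


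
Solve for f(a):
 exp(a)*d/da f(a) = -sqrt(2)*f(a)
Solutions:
 f(a) = C1*exp(sqrt(2)*exp(-a))


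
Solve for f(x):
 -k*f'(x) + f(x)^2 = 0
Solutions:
 f(x) = -k/(C1*k + x)


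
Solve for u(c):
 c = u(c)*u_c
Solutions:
 u(c) = -sqrt(C1 + c^2)
 u(c) = sqrt(C1 + c^2)


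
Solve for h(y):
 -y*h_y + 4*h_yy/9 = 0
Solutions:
 h(y) = C1 + C2*erfi(3*sqrt(2)*y/4)


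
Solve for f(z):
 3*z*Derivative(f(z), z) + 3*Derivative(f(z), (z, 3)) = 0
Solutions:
 f(z) = C1 + Integral(C2*airyai(-z) + C3*airybi(-z), z)


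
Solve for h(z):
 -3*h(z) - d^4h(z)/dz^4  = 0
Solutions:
 h(z) = (C1*sin(sqrt(2)*3^(1/4)*z/2) + C2*cos(sqrt(2)*3^(1/4)*z/2))*exp(-sqrt(2)*3^(1/4)*z/2) + (C3*sin(sqrt(2)*3^(1/4)*z/2) + C4*cos(sqrt(2)*3^(1/4)*z/2))*exp(sqrt(2)*3^(1/4)*z/2)


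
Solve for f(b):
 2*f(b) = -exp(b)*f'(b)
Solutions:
 f(b) = C1*exp(2*exp(-b))


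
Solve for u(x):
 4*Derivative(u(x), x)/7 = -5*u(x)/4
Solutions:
 u(x) = C1*exp(-35*x/16)


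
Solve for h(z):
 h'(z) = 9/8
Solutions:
 h(z) = C1 + 9*z/8


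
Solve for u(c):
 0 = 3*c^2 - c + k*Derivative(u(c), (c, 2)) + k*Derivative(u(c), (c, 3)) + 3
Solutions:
 u(c) = C1 + C2*c + C3*exp(-c) - c^4/(4*k) + 7*c^3/(6*k) - 5*c^2/k


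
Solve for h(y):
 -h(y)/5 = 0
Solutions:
 h(y) = 0


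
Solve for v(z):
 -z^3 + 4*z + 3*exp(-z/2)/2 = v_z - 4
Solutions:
 v(z) = C1 - z^4/4 + 2*z^2 + 4*z - 3*exp(-z/2)


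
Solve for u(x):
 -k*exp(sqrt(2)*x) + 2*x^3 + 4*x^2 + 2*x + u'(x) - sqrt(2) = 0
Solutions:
 u(x) = C1 + sqrt(2)*k*exp(sqrt(2)*x)/2 - x^4/2 - 4*x^3/3 - x^2 + sqrt(2)*x


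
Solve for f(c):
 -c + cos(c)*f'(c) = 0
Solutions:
 f(c) = C1 + Integral(c/cos(c), c)


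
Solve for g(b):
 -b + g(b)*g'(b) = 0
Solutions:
 g(b) = -sqrt(C1 + b^2)
 g(b) = sqrt(C1 + b^2)


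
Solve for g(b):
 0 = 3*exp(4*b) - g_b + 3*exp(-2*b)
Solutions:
 g(b) = C1 + 3*exp(4*b)/4 - 3*exp(-2*b)/2


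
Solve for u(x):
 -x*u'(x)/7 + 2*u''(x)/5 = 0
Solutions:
 u(x) = C1 + C2*erfi(sqrt(35)*x/14)


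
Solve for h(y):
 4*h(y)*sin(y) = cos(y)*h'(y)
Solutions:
 h(y) = C1/cos(y)^4


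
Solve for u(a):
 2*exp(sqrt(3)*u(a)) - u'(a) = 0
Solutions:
 u(a) = sqrt(3)*(2*log(-1/(C1 + 2*a)) - log(3))/6


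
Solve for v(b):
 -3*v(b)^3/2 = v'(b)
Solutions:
 v(b) = -sqrt(-1/(C1 - 3*b))
 v(b) = sqrt(-1/(C1 - 3*b))


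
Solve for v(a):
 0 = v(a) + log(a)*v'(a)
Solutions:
 v(a) = C1*exp(-li(a))


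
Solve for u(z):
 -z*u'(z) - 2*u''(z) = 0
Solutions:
 u(z) = C1 + C2*erf(z/2)


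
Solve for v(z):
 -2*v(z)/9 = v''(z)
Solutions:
 v(z) = C1*sin(sqrt(2)*z/3) + C2*cos(sqrt(2)*z/3)


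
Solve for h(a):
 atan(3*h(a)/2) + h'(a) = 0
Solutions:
 Integral(1/atan(3*_y/2), (_y, h(a))) = C1 - a


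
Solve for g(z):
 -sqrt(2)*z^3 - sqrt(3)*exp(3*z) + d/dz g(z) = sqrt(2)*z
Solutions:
 g(z) = C1 + sqrt(2)*z^4/4 + sqrt(2)*z^2/2 + sqrt(3)*exp(3*z)/3


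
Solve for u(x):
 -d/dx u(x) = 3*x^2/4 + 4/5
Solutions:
 u(x) = C1 - x^3/4 - 4*x/5


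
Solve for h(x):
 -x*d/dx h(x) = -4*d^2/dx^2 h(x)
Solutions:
 h(x) = C1 + C2*erfi(sqrt(2)*x/4)


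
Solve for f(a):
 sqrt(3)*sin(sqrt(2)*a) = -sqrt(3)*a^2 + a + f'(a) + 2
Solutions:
 f(a) = C1 + sqrt(3)*a^3/3 - a^2/2 - 2*a - sqrt(6)*cos(sqrt(2)*a)/2


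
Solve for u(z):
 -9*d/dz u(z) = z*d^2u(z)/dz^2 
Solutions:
 u(z) = C1 + C2/z^8


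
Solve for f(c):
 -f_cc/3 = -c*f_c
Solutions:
 f(c) = C1 + C2*erfi(sqrt(6)*c/2)


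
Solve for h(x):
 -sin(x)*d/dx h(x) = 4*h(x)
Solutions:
 h(x) = C1*(cos(x)^2 + 2*cos(x) + 1)/(cos(x)^2 - 2*cos(x) + 1)


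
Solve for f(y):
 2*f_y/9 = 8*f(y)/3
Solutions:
 f(y) = C1*exp(12*y)


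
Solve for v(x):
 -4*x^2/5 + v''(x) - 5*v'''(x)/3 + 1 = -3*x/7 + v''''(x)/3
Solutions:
 v(x) = C1 + C2*x + C3*exp(x*(-5 + sqrt(37))/2) + C4*exp(-x*(5 + sqrt(37))/2) + x^4/15 + 47*x^3/126 + 514*x^2/315


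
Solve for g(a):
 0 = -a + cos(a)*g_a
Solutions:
 g(a) = C1 + Integral(a/cos(a), a)


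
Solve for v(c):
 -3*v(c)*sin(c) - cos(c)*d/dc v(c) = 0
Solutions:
 v(c) = C1*cos(c)^3


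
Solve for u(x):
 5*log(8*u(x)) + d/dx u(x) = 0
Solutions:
 Integral(1/(log(_y) + 3*log(2)), (_y, u(x)))/5 = C1 - x


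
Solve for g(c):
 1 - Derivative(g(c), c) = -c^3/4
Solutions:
 g(c) = C1 + c^4/16 + c


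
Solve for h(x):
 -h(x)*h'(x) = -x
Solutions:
 h(x) = -sqrt(C1 + x^2)
 h(x) = sqrt(C1 + x^2)


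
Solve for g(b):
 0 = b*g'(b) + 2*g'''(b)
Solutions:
 g(b) = C1 + Integral(C2*airyai(-2^(2/3)*b/2) + C3*airybi(-2^(2/3)*b/2), b)


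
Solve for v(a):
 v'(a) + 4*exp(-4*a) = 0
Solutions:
 v(a) = C1 + exp(-4*a)


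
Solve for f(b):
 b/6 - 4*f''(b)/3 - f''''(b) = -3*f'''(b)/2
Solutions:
 f(b) = C1 + C2*b + b^3/48 + 9*b^2/128 + (C3*sin(sqrt(111)*b/12) + C4*cos(sqrt(111)*b/12))*exp(3*b/4)


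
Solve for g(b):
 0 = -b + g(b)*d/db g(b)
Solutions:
 g(b) = -sqrt(C1 + b^2)
 g(b) = sqrt(C1 + b^2)


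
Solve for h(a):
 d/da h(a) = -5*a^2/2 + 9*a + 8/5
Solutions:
 h(a) = C1 - 5*a^3/6 + 9*a^2/2 + 8*a/5


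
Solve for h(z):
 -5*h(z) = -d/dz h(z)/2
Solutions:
 h(z) = C1*exp(10*z)


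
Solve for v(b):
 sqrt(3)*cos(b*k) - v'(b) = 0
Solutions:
 v(b) = C1 + sqrt(3)*sin(b*k)/k


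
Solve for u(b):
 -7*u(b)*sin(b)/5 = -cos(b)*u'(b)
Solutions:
 u(b) = C1/cos(b)^(7/5)


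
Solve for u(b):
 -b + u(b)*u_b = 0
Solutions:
 u(b) = -sqrt(C1 + b^2)
 u(b) = sqrt(C1 + b^2)


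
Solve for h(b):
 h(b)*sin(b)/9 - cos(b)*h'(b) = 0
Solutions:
 h(b) = C1/cos(b)^(1/9)


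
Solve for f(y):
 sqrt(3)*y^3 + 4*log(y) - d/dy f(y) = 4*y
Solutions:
 f(y) = C1 + sqrt(3)*y^4/4 - 2*y^2 + 4*y*log(y) - 4*y


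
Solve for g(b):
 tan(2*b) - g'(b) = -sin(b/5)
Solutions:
 g(b) = C1 - log(cos(2*b))/2 - 5*cos(b/5)


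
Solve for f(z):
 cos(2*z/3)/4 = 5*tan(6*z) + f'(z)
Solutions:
 f(z) = C1 + 5*log(cos(6*z))/6 + 3*sin(2*z/3)/8


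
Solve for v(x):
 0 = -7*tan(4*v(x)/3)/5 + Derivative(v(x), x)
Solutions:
 v(x) = -3*asin(C1*exp(28*x/15))/4 + 3*pi/4
 v(x) = 3*asin(C1*exp(28*x/15))/4


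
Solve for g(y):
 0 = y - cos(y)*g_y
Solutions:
 g(y) = C1 + Integral(y/cos(y), y)


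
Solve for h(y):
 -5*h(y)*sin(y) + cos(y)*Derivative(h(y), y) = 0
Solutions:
 h(y) = C1/cos(y)^5


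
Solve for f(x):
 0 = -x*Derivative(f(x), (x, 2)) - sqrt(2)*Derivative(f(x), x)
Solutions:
 f(x) = C1 + C2*x^(1 - sqrt(2))


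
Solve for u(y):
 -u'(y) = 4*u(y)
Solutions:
 u(y) = C1*exp(-4*y)


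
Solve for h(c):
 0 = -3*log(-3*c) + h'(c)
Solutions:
 h(c) = C1 + 3*c*log(-c) + 3*c*(-1 + log(3))


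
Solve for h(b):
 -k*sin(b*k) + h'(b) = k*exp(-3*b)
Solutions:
 h(b) = C1 - k*exp(-3*b)/3 - cos(b*k)


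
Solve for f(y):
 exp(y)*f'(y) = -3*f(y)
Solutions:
 f(y) = C1*exp(3*exp(-y))


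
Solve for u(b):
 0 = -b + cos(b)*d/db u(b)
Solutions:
 u(b) = C1 + Integral(b/cos(b), b)


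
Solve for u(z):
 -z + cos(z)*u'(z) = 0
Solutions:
 u(z) = C1 + Integral(z/cos(z), z)


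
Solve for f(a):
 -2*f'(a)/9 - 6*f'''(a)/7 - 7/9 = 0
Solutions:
 f(a) = C1 + C2*sin(sqrt(21)*a/9) + C3*cos(sqrt(21)*a/9) - 7*a/2


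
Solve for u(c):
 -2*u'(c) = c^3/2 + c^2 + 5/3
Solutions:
 u(c) = C1 - c^4/16 - c^3/6 - 5*c/6


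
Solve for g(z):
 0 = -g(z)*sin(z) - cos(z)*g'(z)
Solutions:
 g(z) = C1*cos(z)


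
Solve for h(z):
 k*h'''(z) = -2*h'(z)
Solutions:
 h(z) = C1 + C2*exp(-sqrt(2)*z*sqrt(-1/k)) + C3*exp(sqrt(2)*z*sqrt(-1/k))


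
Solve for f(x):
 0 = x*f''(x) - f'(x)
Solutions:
 f(x) = C1 + C2*x^2


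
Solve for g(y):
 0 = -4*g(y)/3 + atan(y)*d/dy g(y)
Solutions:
 g(y) = C1*exp(4*Integral(1/atan(y), y)/3)


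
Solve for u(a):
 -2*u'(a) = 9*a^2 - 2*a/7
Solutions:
 u(a) = C1 - 3*a^3/2 + a^2/14


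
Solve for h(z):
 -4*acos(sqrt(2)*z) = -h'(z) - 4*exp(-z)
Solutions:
 h(z) = C1 + 4*z*acos(sqrt(2)*z) - 2*sqrt(2)*sqrt(1 - 2*z^2) + 4*exp(-z)


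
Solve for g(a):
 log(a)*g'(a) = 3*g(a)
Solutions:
 g(a) = C1*exp(3*li(a))


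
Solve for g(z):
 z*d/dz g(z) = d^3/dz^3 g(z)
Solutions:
 g(z) = C1 + Integral(C2*airyai(z) + C3*airybi(z), z)


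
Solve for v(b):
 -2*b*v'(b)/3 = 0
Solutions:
 v(b) = C1


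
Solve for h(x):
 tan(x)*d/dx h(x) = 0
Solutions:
 h(x) = C1


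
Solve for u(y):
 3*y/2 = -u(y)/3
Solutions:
 u(y) = -9*y/2


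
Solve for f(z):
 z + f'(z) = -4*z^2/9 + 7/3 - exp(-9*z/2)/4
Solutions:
 f(z) = C1 - 4*z^3/27 - z^2/2 + 7*z/3 + exp(-9*z/2)/18


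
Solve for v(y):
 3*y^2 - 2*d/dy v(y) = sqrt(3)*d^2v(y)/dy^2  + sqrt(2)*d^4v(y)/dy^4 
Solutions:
 v(y) = C1 + C2*exp(y*(-6^(5/6)/(3*sqrt(2) + sqrt(sqrt(6) + 18))^(1/3) + 6^(2/3)*(3*sqrt(2) + sqrt(sqrt(6) + 18))^(1/3))/12)*sin(y*(2^(5/6)*3^(1/3)/(3*sqrt(2) + sqrt(sqrt(6) + 18))^(1/3) + 2^(2/3)*3^(1/6)*(3*sqrt(2) + sqrt(sqrt(6) + 18))^(1/3))/4) + C3*exp(y*(-6^(5/6)/(3*sqrt(2) + sqrt(sqrt(6) + 18))^(1/3) + 6^(2/3)*(3*sqrt(2) + sqrt(sqrt(6) + 18))^(1/3))/12)*cos(y*(2^(5/6)*3^(1/3)/(3*sqrt(2) + sqrt(sqrt(6) + 18))^(1/3) + 2^(2/3)*3^(1/6)*(3*sqrt(2) + sqrt(sqrt(6) + 18))^(1/3))/4) + C4*exp(-y*(-6^(5/6)/(3*sqrt(2) + sqrt(sqrt(6) + 18))^(1/3) + 6^(2/3)*(3*sqrt(2) + sqrt(sqrt(6) + 18))^(1/3))/6) + y^3/2 - 3*sqrt(3)*y^2/4 + 9*y/4


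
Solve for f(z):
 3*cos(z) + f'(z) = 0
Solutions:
 f(z) = C1 - 3*sin(z)


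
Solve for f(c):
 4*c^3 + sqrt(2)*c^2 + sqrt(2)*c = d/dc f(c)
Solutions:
 f(c) = C1 + c^4 + sqrt(2)*c^3/3 + sqrt(2)*c^2/2


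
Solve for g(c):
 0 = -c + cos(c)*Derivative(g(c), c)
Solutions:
 g(c) = C1 + Integral(c/cos(c), c)


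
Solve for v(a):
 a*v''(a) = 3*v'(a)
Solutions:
 v(a) = C1 + C2*a^4


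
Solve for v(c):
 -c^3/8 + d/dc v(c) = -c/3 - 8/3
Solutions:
 v(c) = C1 + c^4/32 - c^2/6 - 8*c/3


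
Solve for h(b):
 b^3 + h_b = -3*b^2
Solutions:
 h(b) = C1 - b^4/4 - b^3


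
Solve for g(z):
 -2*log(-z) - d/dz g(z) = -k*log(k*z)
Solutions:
 g(z) = C1 + z*(k - 2)*log(-z) + z*(k*log(-k) - k + 2)


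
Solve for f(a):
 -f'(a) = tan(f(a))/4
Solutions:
 f(a) = pi - asin(C1*exp(-a/4))
 f(a) = asin(C1*exp(-a/4))


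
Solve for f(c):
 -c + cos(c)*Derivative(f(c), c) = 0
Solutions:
 f(c) = C1 + Integral(c/cos(c), c)


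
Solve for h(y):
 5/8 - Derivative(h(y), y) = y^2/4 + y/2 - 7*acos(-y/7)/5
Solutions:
 h(y) = C1 - y^3/12 - y^2/4 + 7*y*acos(-y/7)/5 + 5*y/8 + 7*sqrt(49 - y^2)/5


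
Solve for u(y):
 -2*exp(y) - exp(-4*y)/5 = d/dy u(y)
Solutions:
 u(y) = C1 - 2*exp(y) + exp(-4*y)/20


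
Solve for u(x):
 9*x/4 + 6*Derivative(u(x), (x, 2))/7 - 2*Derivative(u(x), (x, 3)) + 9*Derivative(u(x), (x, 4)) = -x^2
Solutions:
 u(x) = C1 + C2*x - 7*x^4/72 - 581*x^3/432 + 1225*x^2/432 + (C3*sin(sqrt(329)*x/63) + C4*cos(sqrt(329)*x/63))*exp(x/9)


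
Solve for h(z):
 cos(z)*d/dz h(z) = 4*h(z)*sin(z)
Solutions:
 h(z) = C1/cos(z)^4


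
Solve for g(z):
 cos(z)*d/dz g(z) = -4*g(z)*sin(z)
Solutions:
 g(z) = C1*cos(z)^4


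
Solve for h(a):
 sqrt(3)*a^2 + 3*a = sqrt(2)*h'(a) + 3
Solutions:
 h(a) = C1 + sqrt(6)*a^3/6 + 3*sqrt(2)*a^2/4 - 3*sqrt(2)*a/2


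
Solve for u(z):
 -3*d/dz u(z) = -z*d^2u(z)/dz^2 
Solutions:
 u(z) = C1 + C2*z^4


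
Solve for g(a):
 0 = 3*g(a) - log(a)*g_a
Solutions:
 g(a) = C1*exp(3*li(a))


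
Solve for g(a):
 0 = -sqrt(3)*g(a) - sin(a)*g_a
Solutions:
 g(a) = C1*(cos(a) + 1)^(sqrt(3)/2)/(cos(a) - 1)^(sqrt(3)/2)


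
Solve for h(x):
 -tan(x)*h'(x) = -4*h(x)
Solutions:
 h(x) = C1*sin(x)^4


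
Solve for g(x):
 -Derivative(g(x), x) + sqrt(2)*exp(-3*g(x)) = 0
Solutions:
 g(x) = log(C1 + 3*sqrt(2)*x)/3
 g(x) = log((-3^(1/3) - 3^(5/6)*I)*(C1 + sqrt(2)*x)^(1/3)/2)
 g(x) = log((-3^(1/3) + 3^(5/6)*I)*(C1 + sqrt(2)*x)^(1/3)/2)


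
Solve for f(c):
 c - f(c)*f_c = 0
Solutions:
 f(c) = -sqrt(C1 + c^2)
 f(c) = sqrt(C1 + c^2)


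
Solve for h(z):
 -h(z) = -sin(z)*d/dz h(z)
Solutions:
 h(z) = C1*sqrt(cos(z) - 1)/sqrt(cos(z) + 1)


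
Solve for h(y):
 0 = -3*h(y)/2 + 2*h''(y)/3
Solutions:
 h(y) = C1*exp(-3*y/2) + C2*exp(3*y/2)


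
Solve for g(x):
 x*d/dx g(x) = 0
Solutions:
 g(x) = C1


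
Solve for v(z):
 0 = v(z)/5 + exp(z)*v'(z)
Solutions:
 v(z) = C1*exp(exp(-z)/5)


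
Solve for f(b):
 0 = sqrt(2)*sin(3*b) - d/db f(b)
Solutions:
 f(b) = C1 - sqrt(2)*cos(3*b)/3


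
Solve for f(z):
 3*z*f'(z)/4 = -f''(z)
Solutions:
 f(z) = C1 + C2*erf(sqrt(6)*z/4)


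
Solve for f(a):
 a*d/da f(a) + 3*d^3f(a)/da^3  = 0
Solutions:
 f(a) = C1 + Integral(C2*airyai(-3^(2/3)*a/3) + C3*airybi(-3^(2/3)*a/3), a)


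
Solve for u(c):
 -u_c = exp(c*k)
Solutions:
 u(c) = C1 - exp(c*k)/k


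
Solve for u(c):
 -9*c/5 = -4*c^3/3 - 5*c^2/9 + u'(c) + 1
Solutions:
 u(c) = C1 + c^4/3 + 5*c^3/27 - 9*c^2/10 - c


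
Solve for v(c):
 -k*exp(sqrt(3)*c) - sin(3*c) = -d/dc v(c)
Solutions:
 v(c) = C1 + sqrt(3)*k*exp(sqrt(3)*c)/3 - cos(3*c)/3


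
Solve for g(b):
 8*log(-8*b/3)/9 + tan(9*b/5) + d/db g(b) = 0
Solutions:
 g(b) = C1 - 8*b*log(-b)/9 - 8*b*log(2)/3 + 8*b/9 + 8*b*log(3)/9 + 5*log(cos(9*b/5))/9


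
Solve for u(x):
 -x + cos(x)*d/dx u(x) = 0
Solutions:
 u(x) = C1 + Integral(x/cos(x), x)


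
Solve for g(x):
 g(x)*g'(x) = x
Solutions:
 g(x) = -sqrt(C1 + x^2)
 g(x) = sqrt(C1 + x^2)


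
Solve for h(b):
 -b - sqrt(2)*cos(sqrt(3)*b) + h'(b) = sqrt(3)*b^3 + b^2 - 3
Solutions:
 h(b) = C1 + sqrt(3)*b^4/4 + b^3/3 + b^2/2 - 3*b + sqrt(6)*sin(sqrt(3)*b)/3


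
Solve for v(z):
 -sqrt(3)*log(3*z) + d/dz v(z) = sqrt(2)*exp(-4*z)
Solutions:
 v(z) = C1 + sqrt(3)*z*log(z) + sqrt(3)*z*(-1 + log(3)) - sqrt(2)*exp(-4*z)/4


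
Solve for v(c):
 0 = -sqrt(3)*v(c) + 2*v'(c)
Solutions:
 v(c) = C1*exp(sqrt(3)*c/2)


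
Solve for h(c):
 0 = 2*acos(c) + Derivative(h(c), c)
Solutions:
 h(c) = C1 - 2*c*acos(c) + 2*sqrt(1 - c^2)


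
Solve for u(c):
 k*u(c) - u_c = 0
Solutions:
 u(c) = C1*exp(c*k)


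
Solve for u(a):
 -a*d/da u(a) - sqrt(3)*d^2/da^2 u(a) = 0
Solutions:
 u(a) = C1 + C2*erf(sqrt(2)*3^(3/4)*a/6)


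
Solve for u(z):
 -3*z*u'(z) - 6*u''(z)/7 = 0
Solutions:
 u(z) = C1 + C2*erf(sqrt(7)*z/2)


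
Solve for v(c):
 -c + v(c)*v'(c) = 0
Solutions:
 v(c) = -sqrt(C1 + c^2)
 v(c) = sqrt(C1 + c^2)


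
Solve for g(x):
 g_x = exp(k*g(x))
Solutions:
 g(x) = Piecewise((log(-1/(C1*k + k*x))/k, Ne(k, 0)), (nan, True))
 g(x) = Piecewise((C1 + x, Eq(k, 0)), (nan, True))


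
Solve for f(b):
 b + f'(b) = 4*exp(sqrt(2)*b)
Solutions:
 f(b) = C1 - b^2/2 + 2*sqrt(2)*exp(sqrt(2)*b)


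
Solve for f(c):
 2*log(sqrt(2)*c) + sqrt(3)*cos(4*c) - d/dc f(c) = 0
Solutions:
 f(c) = C1 + 2*c*log(c) - 2*c + c*log(2) + sqrt(3)*sin(4*c)/4


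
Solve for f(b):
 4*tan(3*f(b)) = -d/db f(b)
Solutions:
 f(b) = -asin(C1*exp(-12*b))/3 + pi/3
 f(b) = asin(C1*exp(-12*b))/3


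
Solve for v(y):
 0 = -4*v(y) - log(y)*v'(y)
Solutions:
 v(y) = C1*exp(-4*li(y))


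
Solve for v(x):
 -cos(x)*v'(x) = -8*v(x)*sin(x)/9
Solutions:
 v(x) = C1/cos(x)^(8/9)


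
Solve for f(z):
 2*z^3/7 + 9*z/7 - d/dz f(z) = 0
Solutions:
 f(z) = C1 + z^4/14 + 9*z^2/14


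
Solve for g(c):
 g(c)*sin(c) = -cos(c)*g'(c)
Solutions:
 g(c) = C1*cos(c)


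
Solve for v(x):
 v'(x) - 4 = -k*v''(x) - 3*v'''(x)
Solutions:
 v(x) = C1 + C2*exp(x*(-k + sqrt(k^2 - 12))/6) + C3*exp(-x*(k + sqrt(k^2 - 12))/6) + 4*x


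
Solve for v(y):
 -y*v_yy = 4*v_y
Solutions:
 v(y) = C1 + C2/y^3


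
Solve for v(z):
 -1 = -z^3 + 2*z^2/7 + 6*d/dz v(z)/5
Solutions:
 v(z) = C1 + 5*z^4/24 - 5*z^3/63 - 5*z/6


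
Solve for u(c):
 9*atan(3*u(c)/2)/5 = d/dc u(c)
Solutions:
 Integral(1/atan(3*_y/2), (_y, u(c))) = C1 + 9*c/5


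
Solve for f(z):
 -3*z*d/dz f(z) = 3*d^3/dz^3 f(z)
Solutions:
 f(z) = C1 + Integral(C2*airyai(-z) + C3*airybi(-z), z)


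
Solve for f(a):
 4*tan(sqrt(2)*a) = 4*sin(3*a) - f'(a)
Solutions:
 f(a) = C1 + 2*sqrt(2)*log(cos(sqrt(2)*a)) - 4*cos(3*a)/3


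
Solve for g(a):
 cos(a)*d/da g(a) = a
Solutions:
 g(a) = C1 + Integral(a/cos(a), a)


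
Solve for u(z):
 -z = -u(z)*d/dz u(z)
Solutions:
 u(z) = -sqrt(C1 + z^2)
 u(z) = sqrt(C1 + z^2)


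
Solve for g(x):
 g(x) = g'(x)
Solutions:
 g(x) = C1*exp(x)


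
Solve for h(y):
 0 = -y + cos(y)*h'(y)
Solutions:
 h(y) = C1 + Integral(y/cos(y), y)


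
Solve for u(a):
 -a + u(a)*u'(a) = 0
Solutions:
 u(a) = -sqrt(C1 + a^2)
 u(a) = sqrt(C1 + a^2)


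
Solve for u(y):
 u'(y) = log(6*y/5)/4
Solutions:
 u(y) = C1 + y*log(y)/4 - y*log(5)/4 - y/4 + y*log(6)/4


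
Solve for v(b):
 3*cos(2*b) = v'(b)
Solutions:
 v(b) = C1 + 3*sin(2*b)/2


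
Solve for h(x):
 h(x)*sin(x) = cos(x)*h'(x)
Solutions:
 h(x) = C1/cos(x)


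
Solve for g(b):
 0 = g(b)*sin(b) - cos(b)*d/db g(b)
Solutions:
 g(b) = C1/cos(b)


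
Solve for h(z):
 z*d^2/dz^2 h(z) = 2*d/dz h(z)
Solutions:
 h(z) = C1 + C2*z^3


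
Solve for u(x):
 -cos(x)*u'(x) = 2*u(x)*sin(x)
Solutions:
 u(x) = C1*cos(x)^2


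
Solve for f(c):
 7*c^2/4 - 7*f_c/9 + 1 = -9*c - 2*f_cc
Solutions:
 f(c) = C1 + C2*exp(7*c/18) + 3*c^3/4 + 81*c^2/7 + 2979*c/49


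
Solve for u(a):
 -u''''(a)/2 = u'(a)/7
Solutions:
 u(a) = C1 + C4*exp(-2^(1/3)*7^(2/3)*a/7) + (C2*sin(2^(1/3)*sqrt(3)*7^(2/3)*a/14) + C3*cos(2^(1/3)*sqrt(3)*7^(2/3)*a/14))*exp(2^(1/3)*7^(2/3)*a/14)


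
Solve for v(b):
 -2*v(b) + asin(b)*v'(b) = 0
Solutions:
 v(b) = C1*exp(2*Integral(1/asin(b), b))


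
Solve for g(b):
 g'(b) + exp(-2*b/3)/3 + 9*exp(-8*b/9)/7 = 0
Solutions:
 g(b) = C1 + exp(-2*b/3)/2 + 81*exp(-8*b/9)/56


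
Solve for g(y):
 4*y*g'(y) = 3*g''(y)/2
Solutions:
 g(y) = C1 + C2*erfi(2*sqrt(3)*y/3)


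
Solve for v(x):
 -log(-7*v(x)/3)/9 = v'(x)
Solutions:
 9*Integral(1/(log(-_y) - log(3) + log(7)), (_y, v(x))) = C1 - x


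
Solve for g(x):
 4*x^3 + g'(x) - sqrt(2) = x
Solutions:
 g(x) = C1 - x^4 + x^2/2 + sqrt(2)*x


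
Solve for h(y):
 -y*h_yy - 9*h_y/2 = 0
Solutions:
 h(y) = C1 + C2/y^(7/2)


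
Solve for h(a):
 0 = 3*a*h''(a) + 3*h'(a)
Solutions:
 h(a) = C1 + C2*log(a)


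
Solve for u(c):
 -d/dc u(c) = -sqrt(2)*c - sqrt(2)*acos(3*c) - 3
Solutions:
 u(c) = C1 + sqrt(2)*c^2/2 + 3*c + sqrt(2)*(c*acos(3*c) - sqrt(1 - 9*c^2)/3)


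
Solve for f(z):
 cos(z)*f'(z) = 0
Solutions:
 f(z) = C1


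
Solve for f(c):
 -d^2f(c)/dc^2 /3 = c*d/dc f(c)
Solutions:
 f(c) = C1 + C2*erf(sqrt(6)*c/2)


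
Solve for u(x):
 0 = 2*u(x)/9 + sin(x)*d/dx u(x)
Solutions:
 u(x) = C1*(cos(x) + 1)^(1/9)/(cos(x) - 1)^(1/9)


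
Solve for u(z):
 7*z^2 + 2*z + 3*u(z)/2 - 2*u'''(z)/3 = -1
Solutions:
 u(z) = C3*exp(2^(1/3)*3^(2/3)*z/2) - 14*z^2/3 - 4*z/3 + (C1*sin(3*2^(1/3)*3^(1/6)*z/4) + C2*cos(3*2^(1/3)*3^(1/6)*z/4))*exp(-2^(1/3)*3^(2/3)*z/4) - 2/3


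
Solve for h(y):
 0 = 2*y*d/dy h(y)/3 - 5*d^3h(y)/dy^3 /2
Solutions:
 h(y) = C1 + Integral(C2*airyai(30^(2/3)*y/15) + C3*airybi(30^(2/3)*y/15), y)


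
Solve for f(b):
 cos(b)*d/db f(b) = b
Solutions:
 f(b) = C1 + Integral(b/cos(b), b)


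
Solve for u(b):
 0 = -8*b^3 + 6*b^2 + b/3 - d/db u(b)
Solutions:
 u(b) = C1 - 2*b^4 + 2*b^3 + b^2/6


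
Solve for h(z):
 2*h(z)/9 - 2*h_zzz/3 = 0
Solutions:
 h(z) = C3*exp(3^(2/3)*z/3) + (C1*sin(3^(1/6)*z/2) + C2*cos(3^(1/6)*z/2))*exp(-3^(2/3)*z/6)


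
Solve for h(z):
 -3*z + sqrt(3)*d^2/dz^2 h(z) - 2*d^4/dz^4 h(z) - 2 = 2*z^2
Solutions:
 h(z) = C1 + C2*z + C3*exp(-sqrt(2)*3^(1/4)*z/2) + C4*exp(sqrt(2)*3^(1/4)*z/2) + sqrt(3)*z^4/18 + sqrt(3)*z^3/6 + z^2*(sqrt(3) + 4)/3


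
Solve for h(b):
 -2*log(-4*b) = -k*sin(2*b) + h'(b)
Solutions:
 h(b) = C1 - 2*b*log(-b) - 4*b*log(2) + 2*b - k*cos(2*b)/2


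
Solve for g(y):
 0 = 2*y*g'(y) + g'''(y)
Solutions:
 g(y) = C1 + Integral(C2*airyai(-2^(1/3)*y) + C3*airybi(-2^(1/3)*y), y)


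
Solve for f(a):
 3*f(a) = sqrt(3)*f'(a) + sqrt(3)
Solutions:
 f(a) = C1*exp(sqrt(3)*a) + sqrt(3)/3


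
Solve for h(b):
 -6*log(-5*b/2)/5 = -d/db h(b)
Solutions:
 h(b) = C1 + 6*b*log(-b)/5 + 6*b*(-1 - log(2) + log(5))/5


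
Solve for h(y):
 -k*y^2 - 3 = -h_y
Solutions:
 h(y) = C1 + k*y^3/3 + 3*y


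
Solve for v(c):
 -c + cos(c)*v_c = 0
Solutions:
 v(c) = C1 + Integral(c/cos(c), c)


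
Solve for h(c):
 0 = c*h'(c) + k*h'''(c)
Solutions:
 h(c) = C1 + Integral(C2*airyai(c*(-1/k)^(1/3)) + C3*airybi(c*(-1/k)^(1/3)), c)


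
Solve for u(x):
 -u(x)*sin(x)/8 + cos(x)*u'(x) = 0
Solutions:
 u(x) = C1/cos(x)^(1/8)


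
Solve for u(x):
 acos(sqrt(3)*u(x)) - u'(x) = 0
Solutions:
 Integral(1/acos(sqrt(3)*_y), (_y, u(x))) = C1 + x


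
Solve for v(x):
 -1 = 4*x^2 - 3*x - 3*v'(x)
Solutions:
 v(x) = C1 + 4*x^3/9 - x^2/2 + x/3


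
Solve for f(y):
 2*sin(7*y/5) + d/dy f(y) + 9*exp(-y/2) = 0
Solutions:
 f(y) = C1 + 10*cos(7*y/5)/7 + 18*exp(-y/2)


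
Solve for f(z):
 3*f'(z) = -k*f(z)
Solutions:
 f(z) = C1*exp(-k*z/3)


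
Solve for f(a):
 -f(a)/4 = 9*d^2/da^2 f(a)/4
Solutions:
 f(a) = C1*sin(a/3) + C2*cos(a/3)


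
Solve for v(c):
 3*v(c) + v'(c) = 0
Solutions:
 v(c) = C1*exp(-3*c)


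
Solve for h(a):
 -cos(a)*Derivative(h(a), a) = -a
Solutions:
 h(a) = C1 + Integral(a/cos(a), a)


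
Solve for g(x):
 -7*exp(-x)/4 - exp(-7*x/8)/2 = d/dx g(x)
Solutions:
 g(x) = C1 + 7*exp(-x)/4 + 4*exp(-7*x/8)/7


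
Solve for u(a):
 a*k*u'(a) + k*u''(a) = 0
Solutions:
 u(a) = C1 + C2*erf(sqrt(2)*a/2)


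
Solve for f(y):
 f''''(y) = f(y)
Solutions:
 f(y) = C1*exp(-y) + C2*exp(y) + C3*sin(y) + C4*cos(y)


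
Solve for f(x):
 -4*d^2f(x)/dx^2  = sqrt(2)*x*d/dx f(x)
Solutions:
 f(x) = C1 + C2*erf(2^(3/4)*x/4)


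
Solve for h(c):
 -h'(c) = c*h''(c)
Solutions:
 h(c) = C1 + C2*log(c)


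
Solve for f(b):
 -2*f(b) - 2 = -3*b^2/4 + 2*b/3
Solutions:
 f(b) = 3*b^2/8 - b/3 - 1
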